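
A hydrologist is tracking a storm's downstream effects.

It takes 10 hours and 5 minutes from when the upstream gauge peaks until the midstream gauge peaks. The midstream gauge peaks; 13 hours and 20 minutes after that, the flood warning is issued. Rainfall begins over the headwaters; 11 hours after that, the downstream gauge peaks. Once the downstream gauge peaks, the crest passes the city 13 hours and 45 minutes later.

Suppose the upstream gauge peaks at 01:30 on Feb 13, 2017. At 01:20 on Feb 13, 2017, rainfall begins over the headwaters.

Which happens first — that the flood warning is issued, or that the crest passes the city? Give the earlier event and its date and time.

The flood warning is issued — 00:55 on Feb 14, 2017

The upstream gauge peaks: 01:30 Feb 13, 2017.
The midstream gauge peaks: 01:30 Feb 13, 2017 + 10h05m = 11:35 Feb 13, 2017.
The flood warning is issued: 11:35 Feb 13, 2017 + 13h20m = 00:55 Feb 14, 2017.
Rainfall begins over the headwaters: 01:20 Feb 13, 2017.
The downstream gauge peaks: 01:20 Feb 13, 2017 + 11h = 12:20 Feb 13, 2017.
The crest passes the city: 12:20 Feb 13, 2017 + 13h45m = 02:05 Feb 14, 2017.
Comparing: the flood warning is issued at 00:55 Feb 14, 2017 vs the crest passes the city at 02:05 Feb 14, 2017. Earlier: the flood warning is issued.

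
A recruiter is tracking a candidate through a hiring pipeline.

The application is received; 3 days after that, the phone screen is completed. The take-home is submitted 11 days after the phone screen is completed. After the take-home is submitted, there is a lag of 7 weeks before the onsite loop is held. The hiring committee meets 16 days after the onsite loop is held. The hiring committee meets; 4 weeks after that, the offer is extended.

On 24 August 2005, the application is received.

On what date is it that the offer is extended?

The application is received: Aug 24, 2005.
The phone screen is completed: Aug 24, 2005 + 3 days = Aug 27, 2005.
The take-home is submitted: Aug 27, 2005 + 11 days = Sep 7, 2005.
The onsite loop is held: Sep 7, 2005 + 7 weeks = Oct 26, 2005.
The hiring committee meets: Oct 26, 2005 + 16 days = Nov 11, 2005.
The offer is extended: Nov 11, 2005 + 4 weeks = Dec 9, 2005.

9 December 2005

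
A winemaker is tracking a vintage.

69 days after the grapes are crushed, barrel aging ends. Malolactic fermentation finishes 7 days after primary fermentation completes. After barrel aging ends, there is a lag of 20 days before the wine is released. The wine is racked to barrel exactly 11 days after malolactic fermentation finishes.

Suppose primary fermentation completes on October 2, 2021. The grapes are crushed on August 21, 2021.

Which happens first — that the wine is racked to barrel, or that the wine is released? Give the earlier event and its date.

Primary fermentation completes: Oct 2, 2021.
Malolactic fermentation finishes: Oct 2, 2021 + 7 days = Oct 9, 2021.
The wine is racked to barrel: Oct 9, 2021 + 11 days = Oct 20, 2021.
The grapes are crushed: Aug 21, 2021.
Barrel aging ends: Aug 21, 2021 + 69 days = Oct 29, 2021.
The wine is released: Oct 29, 2021 + 20 days = Nov 18, 2021.
Comparing: the wine is racked to barrel on Oct 20, 2021 vs the wine is released on Nov 18, 2021. Earlier: the wine is racked to barrel.

The wine is racked to barrel — October 20, 2021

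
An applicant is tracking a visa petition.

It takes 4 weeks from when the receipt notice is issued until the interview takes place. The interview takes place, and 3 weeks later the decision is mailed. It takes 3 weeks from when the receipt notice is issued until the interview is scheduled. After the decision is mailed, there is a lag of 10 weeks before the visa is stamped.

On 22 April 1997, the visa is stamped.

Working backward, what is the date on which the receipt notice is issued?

24 December 1996

The visa is stamped: Apr 22, 1997.
The decision is mailed: Apr 22, 1997 − 10 weeks = Feb 11, 1997.
The interview takes place: Feb 11, 1997 − 3 weeks = Jan 21, 1997.
The receipt notice is issued: Jan 21, 1997 − 4 weeks = Dec 24, 1996.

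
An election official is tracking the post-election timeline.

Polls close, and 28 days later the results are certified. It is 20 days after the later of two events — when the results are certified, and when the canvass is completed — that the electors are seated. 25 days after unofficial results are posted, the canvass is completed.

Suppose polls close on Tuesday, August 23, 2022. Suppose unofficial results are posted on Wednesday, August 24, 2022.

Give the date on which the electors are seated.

Monday, October 10, 2022

Polls close: Aug 23, 2022.
The results are certified: Aug 23, 2022 + 28 days = Sep 20, 2022.
Unofficial results are posted: Aug 24, 2022.
The canvass is completed: Aug 24, 2022 + 25 days = Sep 18, 2022.
Both prerequisites met — the results are certified (Sep 20, 2022), the canvass is completed (Sep 18, 2022); the later is Sep 20, 2022.
The electors are seated: Sep 20, 2022 + 20 days = Oct 10, 2022.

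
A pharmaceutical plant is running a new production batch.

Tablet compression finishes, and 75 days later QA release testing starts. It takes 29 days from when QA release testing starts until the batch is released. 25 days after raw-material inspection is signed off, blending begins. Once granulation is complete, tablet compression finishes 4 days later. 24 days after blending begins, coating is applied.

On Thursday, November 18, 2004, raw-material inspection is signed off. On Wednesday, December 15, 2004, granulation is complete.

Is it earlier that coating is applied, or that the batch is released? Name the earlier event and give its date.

Raw-material inspection is signed off: Nov 18, 2004.
Blending begins: Nov 18, 2004 + 25 days = Dec 13, 2004.
Coating is applied: Dec 13, 2004 + 24 days = Jan 6, 2005.
Granulation is complete: Dec 15, 2004.
Tablet compression finishes: Dec 15, 2004 + 4 days = Dec 19, 2004.
QA release testing starts: Dec 19, 2004 + 75 days = Mar 4, 2005.
The batch is released: Mar 4, 2005 + 29 days = Apr 2, 2005.
Comparing: coating is applied on Jan 6, 2005 vs the batch is released on Apr 2, 2005. Earlier: coating is applied.

Coating is applied — Thursday, January 6, 2005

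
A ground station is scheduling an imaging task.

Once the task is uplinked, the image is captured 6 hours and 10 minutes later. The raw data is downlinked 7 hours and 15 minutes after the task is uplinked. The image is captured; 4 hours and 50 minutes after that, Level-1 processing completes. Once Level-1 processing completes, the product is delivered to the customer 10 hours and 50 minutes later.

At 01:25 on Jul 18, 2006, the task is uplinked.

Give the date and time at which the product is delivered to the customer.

The task is uplinked: 01:25 Jul 18, 2006.
The image is captured: 01:25 Jul 18, 2006 + 6h10m = 07:35 Jul 18, 2006.
Level-1 processing completes: 07:35 Jul 18, 2006 + 4h50m = 12:25 Jul 18, 2006.
The product is delivered to the customer: 12:25 Jul 18, 2006 + 10h50m = 23:15 Jul 18, 2006.

23:15 on Jul 18, 2006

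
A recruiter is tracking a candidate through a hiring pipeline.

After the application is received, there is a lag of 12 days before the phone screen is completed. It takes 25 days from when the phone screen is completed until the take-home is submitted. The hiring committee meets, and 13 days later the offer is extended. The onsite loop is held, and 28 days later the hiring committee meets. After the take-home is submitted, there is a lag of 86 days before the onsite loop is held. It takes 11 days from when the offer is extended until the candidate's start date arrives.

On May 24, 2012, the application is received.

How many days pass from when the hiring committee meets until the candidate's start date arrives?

Causal path: the hiring committee meets → the offer is extended → the candidate's start date arrives.
Total delay along the path: 13 + 11 = 24 days.

24 days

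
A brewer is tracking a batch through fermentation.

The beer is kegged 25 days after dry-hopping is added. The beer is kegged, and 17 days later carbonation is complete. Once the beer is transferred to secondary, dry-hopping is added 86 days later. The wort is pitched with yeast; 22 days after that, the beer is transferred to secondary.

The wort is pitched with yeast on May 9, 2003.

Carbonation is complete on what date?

October 6, 2003

The wort is pitched with yeast: May 9, 2003.
The beer is transferred to secondary: May 9, 2003 + 22 days = May 31, 2003.
Dry-hopping is added: May 31, 2003 + 86 days = Aug 25, 2003.
The beer is kegged: Aug 25, 2003 + 25 days = Sep 19, 2003.
Carbonation is complete: Sep 19, 2003 + 17 days = Oct 6, 2003.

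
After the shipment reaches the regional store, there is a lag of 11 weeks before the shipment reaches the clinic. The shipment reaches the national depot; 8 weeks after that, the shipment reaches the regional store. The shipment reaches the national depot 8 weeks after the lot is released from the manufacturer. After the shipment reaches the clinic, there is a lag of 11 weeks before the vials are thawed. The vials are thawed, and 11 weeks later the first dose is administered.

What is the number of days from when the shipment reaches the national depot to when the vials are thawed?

210 days

Causal path: the shipment reaches the national depot → the shipment reaches the regional store → the shipment reaches the clinic → the vials are thawed.
Total delay along the path: 8 + 11 + 11 weeks = 30 weeks = 210 days.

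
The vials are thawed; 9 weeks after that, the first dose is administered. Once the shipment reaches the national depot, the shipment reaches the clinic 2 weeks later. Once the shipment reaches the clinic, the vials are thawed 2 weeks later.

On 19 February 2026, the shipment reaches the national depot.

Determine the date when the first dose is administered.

The shipment reaches the national depot: Feb 19, 2026.
The shipment reaches the clinic: Feb 19, 2026 + 2 weeks = Mar 5, 2026.
The vials are thawed: Mar 5, 2026 + 2 weeks = Mar 19, 2026.
The first dose is administered: Mar 19, 2026 + 9 weeks = May 21, 2026.

21 May 2026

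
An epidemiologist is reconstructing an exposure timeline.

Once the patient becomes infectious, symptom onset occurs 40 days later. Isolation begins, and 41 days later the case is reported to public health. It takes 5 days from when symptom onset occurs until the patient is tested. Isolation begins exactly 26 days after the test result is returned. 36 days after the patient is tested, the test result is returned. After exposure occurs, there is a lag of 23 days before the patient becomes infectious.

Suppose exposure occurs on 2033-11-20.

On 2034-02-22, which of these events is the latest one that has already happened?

The patient is tested

Exposure occurs: Nov 20, 2033.
The patient becomes infectious: Nov 20, 2033 + 23 days = Dec 13, 2033.
Symptom onset occurs: Dec 13, 2033 + 40 days = Jan 22, 2034.
The patient is tested: Jan 22, 2034 + 5 days = Jan 27, 2034.
The test result is returned: Jan 27, 2034 + 36 days = Mar 4, 2034.
Isolation begins: Mar 4, 2034 + 26 days = Mar 30, 2034.
The case is reported to public health: Mar 30, 2034 + 41 days = May 10, 2034.
Feb 22, 2034 falls between when the patient is tested (Jan 27, 2034) and when the test result is returned (Mar 4, 2034).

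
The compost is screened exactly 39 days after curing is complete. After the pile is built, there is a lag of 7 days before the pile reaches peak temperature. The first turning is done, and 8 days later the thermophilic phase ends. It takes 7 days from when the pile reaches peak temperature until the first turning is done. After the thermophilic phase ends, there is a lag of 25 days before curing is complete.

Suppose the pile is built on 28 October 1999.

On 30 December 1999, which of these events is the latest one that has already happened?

Curing is complete

The pile is built: Oct 28, 1999.
The pile reaches peak temperature: Oct 28, 1999 + 7 days = Nov 4, 1999.
The first turning is done: Nov 4, 1999 + 7 days = Nov 11, 1999.
The thermophilic phase ends: Nov 11, 1999 + 8 days = Nov 19, 1999.
Curing is complete: Nov 19, 1999 + 25 days = Dec 14, 1999.
The compost is screened: Dec 14, 1999 + 39 days = Jan 22, 2000.
Dec 30, 1999 falls between when curing is complete (Dec 14, 1999) and when the compost is screened (Jan 22, 2000).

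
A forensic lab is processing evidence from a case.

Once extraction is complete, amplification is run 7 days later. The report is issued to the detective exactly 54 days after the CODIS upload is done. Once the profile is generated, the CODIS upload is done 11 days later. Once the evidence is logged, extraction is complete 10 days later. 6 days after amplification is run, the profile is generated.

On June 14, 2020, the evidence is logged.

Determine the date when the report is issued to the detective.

September 10, 2020

The evidence is logged: Jun 14, 2020.
Extraction is complete: Jun 14, 2020 + 10 days = Jun 24, 2020.
Amplification is run: Jun 24, 2020 + 7 days = Jul 1, 2020.
The profile is generated: Jul 1, 2020 + 6 days = Jul 7, 2020.
The CODIS upload is done: Jul 7, 2020 + 11 days = Jul 18, 2020.
The report is issued to the detective: Jul 18, 2020 + 54 days = Sep 10, 2020.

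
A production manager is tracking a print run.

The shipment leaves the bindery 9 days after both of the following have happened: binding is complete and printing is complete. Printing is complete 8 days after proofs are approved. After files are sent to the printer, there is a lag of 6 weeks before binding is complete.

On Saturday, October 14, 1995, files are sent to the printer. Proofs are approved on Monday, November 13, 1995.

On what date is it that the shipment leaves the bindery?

Monday, December 4, 1995

Files are sent to the printer: Oct 14, 1995.
Binding is complete: Oct 14, 1995 + 6 weeks = Nov 25, 1995.
Proofs are approved: Nov 13, 1995.
Printing is complete: Nov 13, 1995 + 8 days = Nov 21, 1995.
Both prerequisites met — binding is complete (Nov 25, 1995), printing is complete (Nov 21, 1995); the later is Nov 25, 1995.
The shipment leaves the bindery: Nov 25, 1995 + 9 days = Dec 4, 1995.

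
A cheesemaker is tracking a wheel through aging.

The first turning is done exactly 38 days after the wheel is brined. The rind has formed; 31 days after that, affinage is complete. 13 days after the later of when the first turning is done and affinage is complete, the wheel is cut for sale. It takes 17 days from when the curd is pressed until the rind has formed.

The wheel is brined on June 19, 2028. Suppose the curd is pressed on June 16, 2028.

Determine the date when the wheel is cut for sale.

August 16, 2028

The wheel is brined: Jun 19, 2028.
The first turning is done: Jun 19, 2028 + 38 days = Jul 27, 2028.
The curd is pressed: Jun 16, 2028.
The rind has formed: Jun 16, 2028 + 17 days = Jul 3, 2028.
Affinage is complete: Jul 3, 2028 + 31 days = Aug 3, 2028.
Both prerequisites met — the first turning is done (Jul 27, 2028), affinage is complete (Aug 3, 2028); the later is Aug 3, 2028.
The wheel is cut for sale: Aug 3, 2028 + 13 days = Aug 16, 2028.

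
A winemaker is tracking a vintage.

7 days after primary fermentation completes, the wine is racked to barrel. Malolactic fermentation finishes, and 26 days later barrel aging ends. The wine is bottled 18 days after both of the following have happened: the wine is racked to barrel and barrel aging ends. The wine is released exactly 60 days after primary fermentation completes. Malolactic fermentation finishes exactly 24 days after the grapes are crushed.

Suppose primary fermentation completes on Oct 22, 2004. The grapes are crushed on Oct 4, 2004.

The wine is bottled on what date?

Dec 11, 2004

Primary fermentation completes: Oct 22, 2004.
The wine is racked to barrel: Oct 22, 2004 + 7 days = Oct 29, 2004.
The grapes are crushed: Oct 4, 2004.
Malolactic fermentation finishes: Oct 4, 2004 + 24 days = Oct 28, 2004.
Barrel aging ends: Oct 28, 2004 + 26 days = Nov 23, 2004.
Both prerequisites met — the wine is racked to barrel (Oct 29, 2004), barrel aging ends (Nov 23, 2004); the later is Nov 23, 2004.
The wine is bottled: Nov 23, 2004 + 18 days = Dec 11, 2004.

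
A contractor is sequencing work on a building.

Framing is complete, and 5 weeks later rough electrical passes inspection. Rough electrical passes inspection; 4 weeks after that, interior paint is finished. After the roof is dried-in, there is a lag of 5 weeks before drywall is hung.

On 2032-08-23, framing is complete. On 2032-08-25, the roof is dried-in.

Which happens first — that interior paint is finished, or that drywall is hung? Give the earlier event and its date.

Framing is complete: Aug 23, 2032.
Rough electrical passes inspection: Aug 23, 2032 + 5 weeks = Sep 27, 2032.
Interior paint is finished: Sep 27, 2032 + 4 weeks = Oct 25, 2032.
The roof is dried-in: Aug 25, 2032.
Drywall is hung: Aug 25, 2032 + 5 weeks = Sep 29, 2032.
Comparing: interior paint is finished on Oct 25, 2032 vs drywall is hung on Sep 29, 2032. Earlier: drywall is hung.

Drywall is hung — 2032-09-29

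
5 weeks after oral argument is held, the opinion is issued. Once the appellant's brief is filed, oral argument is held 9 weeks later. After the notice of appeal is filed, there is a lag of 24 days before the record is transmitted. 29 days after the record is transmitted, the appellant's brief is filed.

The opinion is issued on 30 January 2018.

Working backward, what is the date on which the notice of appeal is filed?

The opinion is issued: Jan 30, 2018.
Oral argument is held: Jan 30, 2018 − 5 weeks = Dec 26, 2017.
The appellant's brief is filed: Dec 26, 2017 − 9 weeks = Oct 24, 2017.
The record is transmitted: Oct 24, 2017 − 29 days = Sep 25, 2017.
The notice of appeal is filed: Sep 25, 2017 − 24 days = Sep 1, 2017.

1 September 2017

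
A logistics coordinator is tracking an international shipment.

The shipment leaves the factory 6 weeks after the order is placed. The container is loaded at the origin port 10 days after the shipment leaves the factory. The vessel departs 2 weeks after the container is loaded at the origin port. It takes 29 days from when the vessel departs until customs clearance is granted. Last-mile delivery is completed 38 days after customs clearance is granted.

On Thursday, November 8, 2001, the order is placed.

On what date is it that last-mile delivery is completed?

The order is placed: Nov 8, 2001.
The shipment leaves the factory: Nov 8, 2001 + 6 weeks = Dec 20, 2001.
The container is loaded at the origin port: Dec 20, 2001 + 10 days = Dec 30, 2001.
The vessel departs: Dec 30, 2001 + 2 weeks = Jan 13, 2002.
Customs clearance is granted: Jan 13, 2002 + 29 days = Feb 11, 2002.
Last-mile delivery is completed: Feb 11, 2002 + 38 days = Mar 21, 2002.

Thursday, March 21, 2002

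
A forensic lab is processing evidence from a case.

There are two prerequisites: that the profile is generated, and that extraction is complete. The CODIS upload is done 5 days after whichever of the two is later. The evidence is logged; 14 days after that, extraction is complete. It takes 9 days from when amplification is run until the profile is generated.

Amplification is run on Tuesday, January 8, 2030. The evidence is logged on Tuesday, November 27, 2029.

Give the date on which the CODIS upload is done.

Tuesday, January 22, 2030

Amplification is run: Jan 8, 2030.
The profile is generated: Jan 8, 2030 + 9 days = Jan 17, 2030.
The evidence is logged: Nov 27, 2029.
Extraction is complete: Nov 27, 2029 + 14 days = Dec 11, 2029.
Both prerequisites met — the profile is generated (Jan 17, 2030), extraction is complete (Dec 11, 2029); the later is Jan 17, 2030.
The CODIS upload is done: Jan 17, 2030 + 5 days = Jan 22, 2030.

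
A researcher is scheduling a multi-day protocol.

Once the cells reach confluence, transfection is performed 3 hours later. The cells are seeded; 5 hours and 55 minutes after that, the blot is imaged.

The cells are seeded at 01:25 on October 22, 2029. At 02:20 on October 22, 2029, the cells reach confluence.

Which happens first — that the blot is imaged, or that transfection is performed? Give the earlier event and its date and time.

Transfection is performed — 05:20 on October 22, 2029

The cells are seeded: 01:25 Oct 22, 2029.
The blot is imaged: 01:25 Oct 22, 2029 + 5h55m = 07:20 Oct 22, 2029.
The cells reach confluence: 02:20 Oct 22, 2029.
Transfection is performed: 02:20 Oct 22, 2029 + 3h = 05:20 Oct 22, 2029.
Comparing: the blot is imaged at 07:20 Oct 22, 2029 vs transfection is performed at 05:20 Oct 22, 2029. Earlier: transfection is performed.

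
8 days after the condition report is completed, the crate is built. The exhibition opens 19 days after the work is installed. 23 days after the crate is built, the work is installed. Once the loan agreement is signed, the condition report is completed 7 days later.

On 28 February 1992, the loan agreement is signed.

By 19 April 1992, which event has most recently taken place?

The work is installed

The loan agreement is signed: Feb 28, 1992.
The condition report is completed: Feb 28, 1992 + 7 days = Mar 6, 1992.
The crate is built: Mar 6, 1992 + 8 days = Mar 14, 1992.
The work is installed: Mar 14, 1992 + 23 days = Apr 6, 1992.
The exhibition opens: Apr 6, 1992 + 19 days = Apr 25, 1992.
Apr 19, 1992 falls between when the work is installed (Apr 6, 1992) and when the exhibition opens (Apr 25, 1992).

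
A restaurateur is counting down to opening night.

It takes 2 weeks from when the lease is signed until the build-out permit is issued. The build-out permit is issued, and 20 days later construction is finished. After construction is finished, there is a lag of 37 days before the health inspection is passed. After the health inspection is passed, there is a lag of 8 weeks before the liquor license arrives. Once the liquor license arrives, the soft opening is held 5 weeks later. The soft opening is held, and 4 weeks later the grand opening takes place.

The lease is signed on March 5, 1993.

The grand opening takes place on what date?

September 11, 1993

The lease is signed: Mar 5, 1993.
The build-out permit is issued: Mar 5, 1993 + 2 weeks = Mar 19, 1993.
Construction is finished: Mar 19, 1993 + 20 days = Apr 8, 1993.
The health inspection is passed: Apr 8, 1993 + 37 days = May 15, 1993.
The liquor license arrives: May 15, 1993 + 8 weeks = Jul 10, 1993.
The soft opening is held: Jul 10, 1993 + 5 weeks = Aug 14, 1993.
The grand opening takes place: Aug 14, 1993 + 4 weeks = Sep 11, 1993.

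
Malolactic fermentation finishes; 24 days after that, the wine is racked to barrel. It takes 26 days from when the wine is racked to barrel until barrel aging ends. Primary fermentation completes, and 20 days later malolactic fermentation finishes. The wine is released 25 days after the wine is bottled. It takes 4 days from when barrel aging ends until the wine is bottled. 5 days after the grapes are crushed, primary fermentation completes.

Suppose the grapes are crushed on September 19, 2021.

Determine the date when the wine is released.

January 1, 2022

The grapes are crushed: Sep 19, 2021.
Primary fermentation completes: Sep 19, 2021 + 5 days = Sep 24, 2021.
Malolactic fermentation finishes: Sep 24, 2021 + 20 days = Oct 14, 2021.
The wine is racked to barrel: Oct 14, 2021 + 24 days = Nov 7, 2021.
Barrel aging ends: Nov 7, 2021 + 26 days = Dec 3, 2021.
The wine is bottled: Dec 3, 2021 + 4 days = Dec 7, 2021.
The wine is released: Dec 7, 2021 + 25 days = Jan 1, 2022.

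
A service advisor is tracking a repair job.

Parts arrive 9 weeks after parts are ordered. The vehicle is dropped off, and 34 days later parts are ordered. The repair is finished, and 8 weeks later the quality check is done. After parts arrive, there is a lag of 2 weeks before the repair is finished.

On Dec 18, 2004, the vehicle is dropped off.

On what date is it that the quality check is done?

Jun 3, 2005

The vehicle is dropped off: Dec 18, 2004.
Parts are ordered: Dec 18, 2004 + 34 days = Jan 21, 2005.
Parts arrive: Jan 21, 2005 + 9 weeks = Mar 25, 2005.
The repair is finished: Mar 25, 2005 + 2 weeks = Apr 8, 2005.
The quality check is done: Apr 8, 2005 + 8 weeks = Jun 3, 2005.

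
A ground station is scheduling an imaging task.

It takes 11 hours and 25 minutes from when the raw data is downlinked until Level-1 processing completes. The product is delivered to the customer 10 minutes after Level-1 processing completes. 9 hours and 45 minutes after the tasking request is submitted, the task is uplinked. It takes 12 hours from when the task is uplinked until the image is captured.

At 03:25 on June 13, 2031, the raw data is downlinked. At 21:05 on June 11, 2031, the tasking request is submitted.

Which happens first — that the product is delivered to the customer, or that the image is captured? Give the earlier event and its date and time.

The image is captured — 18:50 on June 12, 2031

The raw data is downlinked: 03:25 Jun 13, 2031.
Level-1 processing completes: 03:25 Jun 13, 2031 + 11h25m = 14:50 Jun 13, 2031.
The product is delivered to the customer: 14:50 Jun 13, 2031 + 10m = 15:00 Jun 13, 2031.
The tasking request is submitted: 21:05 Jun 11, 2031.
The task is uplinked: 21:05 Jun 11, 2031 + 9h45m = 06:50 Jun 12, 2031.
The image is captured: 06:50 Jun 12, 2031 + 12h = 18:50 Jun 12, 2031.
Comparing: the product is delivered to the customer at 15:00 Jun 13, 2031 vs the image is captured at 18:50 Jun 12, 2031. Earlier: the image is captured.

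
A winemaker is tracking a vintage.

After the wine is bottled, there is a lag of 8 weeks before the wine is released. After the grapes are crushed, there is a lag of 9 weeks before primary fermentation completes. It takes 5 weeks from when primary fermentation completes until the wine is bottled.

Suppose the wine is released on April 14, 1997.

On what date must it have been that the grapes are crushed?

November 11, 1996

The wine is released: Apr 14, 1997.
The wine is bottled: Apr 14, 1997 − 8 weeks = Feb 17, 1997.
Primary fermentation completes: Feb 17, 1997 − 5 weeks = Jan 13, 1997.
The grapes are crushed: Jan 13, 1997 − 9 weeks = Nov 11, 1996.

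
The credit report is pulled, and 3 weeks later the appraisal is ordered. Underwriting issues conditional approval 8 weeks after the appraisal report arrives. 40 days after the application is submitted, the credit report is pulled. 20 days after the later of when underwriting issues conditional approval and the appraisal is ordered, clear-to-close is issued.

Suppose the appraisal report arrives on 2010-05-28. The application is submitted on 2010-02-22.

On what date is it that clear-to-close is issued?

2010-08-12

The appraisal report arrives: May 28, 2010.
Underwriting issues conditional approval: May 28, 2010 + 8 weeks = Jul 23, 2010.
The application is submitted: Feb 22, 2010.
The credit report is pulled: Feb 22, 2010 + 40 days = Apr 3, 2010.
The appraisal is ordered: Apr 3, 2010 + 3 weeks = Apr 24, 2010.
Both prerequisites met — underwriting issues conditional approval (Jul 23, 2010), the appraisal is ordered (Apr 24, 2010); the later is Jul 23, 2010.
Clear-to-close is issued: Jul 23, 2010 + 20 days = Aug 12, 2010.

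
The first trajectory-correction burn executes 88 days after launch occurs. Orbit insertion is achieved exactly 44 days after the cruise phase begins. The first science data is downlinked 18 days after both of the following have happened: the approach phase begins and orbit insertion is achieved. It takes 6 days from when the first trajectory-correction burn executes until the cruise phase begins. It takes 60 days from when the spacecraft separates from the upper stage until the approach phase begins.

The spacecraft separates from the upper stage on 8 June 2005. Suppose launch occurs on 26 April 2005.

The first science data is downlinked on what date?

The spacecraft separates from the upper stage: Jun 8, 2005.
The approach phase begins: Jun 8, 2005 + 60 days = Aug 7, 2005.
Launch occurs: Apr 26, 2005.
The first trajectory-correction burn executes: Apr 26, 2005 + 88 days = Jul 23, 2005.
The cruise phase begins: Jul 23, 2005 + 6 days = Jul 29, 2005.
Orbit insertion is achieved: Jul 29, 2005 + 44 days = Sep 11, 2005.
Both prerequisites met — the approach phase begins (Aug 7, 2005), orbit insertion is achieved (Sep 11, 2005); the later is Sep 11, 2005.
The first science data is downlinked: Sep 11, 2005 + 18 days = Sep 29, 2005.

29 September 2005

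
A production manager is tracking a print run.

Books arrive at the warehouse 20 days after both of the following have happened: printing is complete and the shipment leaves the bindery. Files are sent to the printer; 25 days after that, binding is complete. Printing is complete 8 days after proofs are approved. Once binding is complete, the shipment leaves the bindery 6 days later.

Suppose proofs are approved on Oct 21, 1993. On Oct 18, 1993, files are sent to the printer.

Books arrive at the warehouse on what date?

Dec 8, 1993

Proofs are approved: Oct 21, 1993.
Printing is complete: Oct 21, 1993 + 8 days = Oct 29, 1993.
Files are sent to the printer: Oct 18, 1993.
Binding is complete: Oct 18, 1993 + 25 days = Nov 12, 1993.
The shipment leaves the bindery: Nov 12, 1993 + 6 days = Nov 18, 1993.
Both prerequisites met — printing is complete (Oct 29, 1993), the shipment leaves the bindery (Nov 18, 1993); the later is Nov 18, 1993.
Books arrive at the warehouse: Nov 18, 1993 + 20 days = Dec 8, 1993.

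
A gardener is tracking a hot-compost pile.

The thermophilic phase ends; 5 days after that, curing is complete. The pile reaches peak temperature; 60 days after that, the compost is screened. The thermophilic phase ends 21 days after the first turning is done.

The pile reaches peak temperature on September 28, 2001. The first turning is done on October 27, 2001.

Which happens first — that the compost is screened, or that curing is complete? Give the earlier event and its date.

The pile reaches peak temperature: Sep 28, 2001.
The compost is screened: Sep 28, 2001 + 60 days = Nov 27, 2001.
The first turning is done: Oct 27, 2001.
The thermophilic phase ends: Oct 27, 2001 + 21 days = Nov 17, 2001.
Curing is complete: Nov 17, 2001 + 5 days = Nov 22, 2001.
Comparing: the compost is screened on Nov 27, 2001 vs curing is complete on Nov 22, 2001. Earlier: curing is complete.

Curing is complete — November 22, 2001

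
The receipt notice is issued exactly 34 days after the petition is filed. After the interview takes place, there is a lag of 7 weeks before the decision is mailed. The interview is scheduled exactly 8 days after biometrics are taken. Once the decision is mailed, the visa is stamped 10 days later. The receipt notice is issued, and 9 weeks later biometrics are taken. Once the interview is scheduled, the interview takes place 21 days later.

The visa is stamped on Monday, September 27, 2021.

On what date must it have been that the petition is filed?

The visa is stamped: Sep 27, 2021.
The decision is mailed: Sep 27, 2021 − 10 days = Sep 17, 2021.
The interview takes place: Sep 17, 2021 − 7 weeks = Jul 30, 2021.
The interview is scheduled: Jul 30, 2021 − 21 days = Jul 9, 2021.
Biometrics are taken: Jul 9, 2021 − 8 days = Jul 1, 2021.
The receipt notice is issued: Jul 1, 2021 − 9 weeks = Apr 29, 2021.
The petition is filed: Apr 29, 2021 − 34 days = Mar 26, 2021.

Friday, March 26, 2021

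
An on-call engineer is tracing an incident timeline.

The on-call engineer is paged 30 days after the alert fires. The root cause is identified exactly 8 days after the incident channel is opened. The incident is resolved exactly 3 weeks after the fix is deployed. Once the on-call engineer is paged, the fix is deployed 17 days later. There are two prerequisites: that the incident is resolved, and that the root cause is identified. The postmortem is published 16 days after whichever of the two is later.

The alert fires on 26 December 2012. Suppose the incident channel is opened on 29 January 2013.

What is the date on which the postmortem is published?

20 March 2013

The alert fires: Dec 26, 2012.
The on-call engineer is paged: Dec 26, 2012 + 30 days = Jan 25, 2013.
The fix is deployed: Jan 25, 2013 + 17 days = Feb 11, 2013.
The incident is resolved: Feb 11, 2013 + 3 weeks = Mar 4, 2013.
The incident channel is opened: Jan 29, 2013.
The root cause is identified: Jan 29, 2013 + 8 days = Feb 6, 2013.
Both prerequisites met — the incident is resolved (Mar 4, 2013), the root cause is identified (Feb 6, 2013); the later is Mar 4, 2013.
The postmortem is published: Mar 4, 2013 + 16 days = Mar 20, 2013.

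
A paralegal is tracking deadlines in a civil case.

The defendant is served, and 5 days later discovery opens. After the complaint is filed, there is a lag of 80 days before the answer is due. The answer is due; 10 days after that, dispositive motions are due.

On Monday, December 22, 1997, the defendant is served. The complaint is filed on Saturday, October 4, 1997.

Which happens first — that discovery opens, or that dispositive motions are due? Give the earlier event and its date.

The defendant is served: Dec 22, 1997.
Discovery opens: Dec 22, 1997 + 5 days = Dec 27, 1997.
The complaint is filed: Oct 4, 1997.
The answer is due: Oct 4, 1997 + 80 days = Dec 23, 1997.
Dispositive motions are due: Dec 23, 1997 + 10 days = Jan 2, 1998.
Comparing: discovery opens on Dec 27, 1997 vs dispositive motions are due on Jan 2, 1998. Earlier: discovery opens.

Discovery opens — Saturday, December 27, 1997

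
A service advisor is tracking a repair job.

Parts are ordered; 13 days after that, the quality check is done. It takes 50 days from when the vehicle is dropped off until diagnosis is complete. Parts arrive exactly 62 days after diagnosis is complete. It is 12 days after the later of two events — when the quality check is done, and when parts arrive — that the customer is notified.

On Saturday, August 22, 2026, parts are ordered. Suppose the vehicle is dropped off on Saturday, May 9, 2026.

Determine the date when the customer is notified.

Wednesday, September 16, 2026

Parts are ordered: Aug 22, 2026.
The quality check is done: Aug 22, 2026 + 13 days = Sep 4, 2026.
The vehicle is dropped off: May 9, 2026.
Diagnosis is complete: May 9, 2026 + 50 days = Jun 28, 2026.
Parts arrive: Jun 28, 2026 + 62 days = Aug 29, 2026.
Both prerequisites met — the quality check is done (Sep 4, 2026), parts arrive (Aug 29, 2026); the later is Sep 4, 2026.
The customer is notified: Sep 4, 2026 + 12 days = Sep 16, 2026.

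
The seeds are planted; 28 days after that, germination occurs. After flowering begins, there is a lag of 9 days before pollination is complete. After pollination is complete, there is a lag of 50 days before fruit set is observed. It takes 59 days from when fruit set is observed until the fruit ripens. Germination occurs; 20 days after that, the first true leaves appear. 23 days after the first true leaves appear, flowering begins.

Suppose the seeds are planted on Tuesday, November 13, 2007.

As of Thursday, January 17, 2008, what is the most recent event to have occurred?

The first true leaves appear

The seeds are planted: Nov 13, 2007.
Germination occurs: Nov 13, 2007 + 28 days = Dec 11, 2007.
The first true leaves appear: Dec 11, 2007 + 20 days = Dec 31, 2007.
Flowering begins: Dec 31, 2007 + 23 days = Jan 23, 2008.
Pollination is complete: Jan 23, 2008 + 9 days = Feb 1, 2008.
Fruit set is observed: Feb 1, 2008 + 50 days = Mar 22, 2008.
The fruit ripens: Mar 22, 2008 + 59 days = May 20, 2008.
Jan 17, 2008 falls between when the first true leaves appear (Dec 31, 2007) and when flowering begins (Jan 23, 2008).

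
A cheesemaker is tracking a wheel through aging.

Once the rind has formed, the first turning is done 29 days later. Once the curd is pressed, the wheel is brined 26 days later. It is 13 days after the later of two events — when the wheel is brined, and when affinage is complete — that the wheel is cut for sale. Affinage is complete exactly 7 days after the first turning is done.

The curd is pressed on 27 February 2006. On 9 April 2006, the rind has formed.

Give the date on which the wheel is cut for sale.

The curd is pressed: Feb 27, 2006.
The wheel is brined: Feb 27, 2006 + 26 days = Mar 25, 2006.
The rind has formed: Apr 9, 2006.
The first turning is done: Apr 9, 2006 + 29 days = May 8, 2006.
Affinage is complete: May 8, 2006 + 7 days = May 15, 2006.
Both prerequisites met — the wheel is brined (Mar 25, 2006), affinage is complete (May 15, 2006); the later is May 15, 2006.
The wheel is cut for sale: May 15, 2006 + 13 days = May 28, 2006.

28 May 2006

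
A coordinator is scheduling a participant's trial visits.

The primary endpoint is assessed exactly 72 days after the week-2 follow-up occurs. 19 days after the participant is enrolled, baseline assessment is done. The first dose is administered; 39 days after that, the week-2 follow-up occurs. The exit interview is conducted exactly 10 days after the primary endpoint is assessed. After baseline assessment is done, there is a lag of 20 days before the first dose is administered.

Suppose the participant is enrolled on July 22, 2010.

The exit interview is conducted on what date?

The participant is enrolled: Jul 22, 2010.
Baseline assessment is done: Jul 22, 2010 + 19 days = Aug 10, 2010.
The first dose is administered: Aug 10, 2010 + 20 days = Aug 30, 2010.
The week-2 follow-up occurs: Aug 30, 2010 + 39 days = Oct 8, 2010.
The primary endpoint is assessed: Oct 8, 2010 + 72 days = Dec 19, 2010.
The exit interview is conducted: Dec 19, 2010 + 10 days = Dec 29, 2010.

December 29, 2010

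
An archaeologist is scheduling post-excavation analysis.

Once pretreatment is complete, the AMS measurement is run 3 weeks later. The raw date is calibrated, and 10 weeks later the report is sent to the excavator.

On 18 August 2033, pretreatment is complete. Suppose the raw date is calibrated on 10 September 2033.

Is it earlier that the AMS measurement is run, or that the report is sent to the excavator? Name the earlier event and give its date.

The AMS measurement is run — 8 September 2033

Pretreatment is complete: Aug 18, 2033.
The AMS measurement is run: Aug 18, 2033 + 3 weeks = Sep 8, 2033.
The raw date is calibrated: Sep 10, 2033.
The report is sent to the excavator: Sep 10, 2033 + 10 weeks = Nov 19, 2033.
Comparing: the AMS measurement is run on Sep 8, 2033 vs the report is sent to the excavator on Nov 19, 2033. Earlier: the AMS measurement is run.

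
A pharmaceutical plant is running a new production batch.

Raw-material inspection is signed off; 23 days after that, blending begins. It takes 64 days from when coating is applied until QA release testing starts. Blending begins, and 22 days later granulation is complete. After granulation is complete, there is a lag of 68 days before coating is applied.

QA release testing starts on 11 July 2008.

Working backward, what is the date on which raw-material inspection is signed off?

16 January 2008

QA release testing starts: Jul 11, 2008.
Coating is applied: Jul 11, 2008 − 64 days = May 8, 2008.
Granulation is complete: May 8, 2008 − 68 days = Mar 1, 2008.
Blending begins: Mar 1, 2008 − 22 days = Feb 8, 2008.
Raw-material inspection is signed off: Feb 8, 2008 − 23 days = Jan 16, 2008.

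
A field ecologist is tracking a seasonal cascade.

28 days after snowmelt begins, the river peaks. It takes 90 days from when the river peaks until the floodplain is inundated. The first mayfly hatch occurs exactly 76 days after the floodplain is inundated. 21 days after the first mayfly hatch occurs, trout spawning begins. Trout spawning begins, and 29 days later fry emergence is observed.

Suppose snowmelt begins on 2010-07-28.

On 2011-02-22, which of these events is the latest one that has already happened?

The first mayfly hatch occurs

Snowmelt begins: Jul 28, 2010.
The river peaks: Jul 28, 2010 + 28 days = Aug 25, 2010.
The floodplain is inundated: Aug 25, 2010 + 90 days = Nov 23, 2010.
The first mayfly hatch occurs: Nov 23, 2010 + 76 days = Feb 7, 2011.
Trout spawning begins: Feb 7, 2011 + 21 days = Feb 28, 2011.
Fry emergence is observed: Feb 28, 2011 + 29 days = Mar 29, 2011.
Feb 22, 2011 falls between when the first mayfly hatch occurs (Feb 7, 2011) and when trout spawning begins (Feb 28, 2011).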